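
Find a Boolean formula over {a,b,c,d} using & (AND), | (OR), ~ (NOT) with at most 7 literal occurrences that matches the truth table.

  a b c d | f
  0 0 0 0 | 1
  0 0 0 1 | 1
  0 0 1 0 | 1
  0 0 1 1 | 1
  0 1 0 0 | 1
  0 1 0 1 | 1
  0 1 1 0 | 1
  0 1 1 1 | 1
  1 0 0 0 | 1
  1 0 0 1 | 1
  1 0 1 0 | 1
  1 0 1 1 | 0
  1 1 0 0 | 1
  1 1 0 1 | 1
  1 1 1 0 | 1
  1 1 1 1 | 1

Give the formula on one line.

  ~d = 1010101010101010
  ~a = 1111111100000000
  ~c = 1100110011001100
  (~a & ~c) = 1100110000000000
  (~d | (~a & ~c)) = 1110111010101010
  (~a & d) = 0101010100000000
  ((~a & d) | b) = 0101111100001111
  (~c | ((~a & d) | b)) = 1101111111001111
  ((~d | (~a & ~c)) | (~c | ((~a & d) | b))) = 1111111111101111

((~d | (~a & ~c)) | (~c | ((~a & d) | b)))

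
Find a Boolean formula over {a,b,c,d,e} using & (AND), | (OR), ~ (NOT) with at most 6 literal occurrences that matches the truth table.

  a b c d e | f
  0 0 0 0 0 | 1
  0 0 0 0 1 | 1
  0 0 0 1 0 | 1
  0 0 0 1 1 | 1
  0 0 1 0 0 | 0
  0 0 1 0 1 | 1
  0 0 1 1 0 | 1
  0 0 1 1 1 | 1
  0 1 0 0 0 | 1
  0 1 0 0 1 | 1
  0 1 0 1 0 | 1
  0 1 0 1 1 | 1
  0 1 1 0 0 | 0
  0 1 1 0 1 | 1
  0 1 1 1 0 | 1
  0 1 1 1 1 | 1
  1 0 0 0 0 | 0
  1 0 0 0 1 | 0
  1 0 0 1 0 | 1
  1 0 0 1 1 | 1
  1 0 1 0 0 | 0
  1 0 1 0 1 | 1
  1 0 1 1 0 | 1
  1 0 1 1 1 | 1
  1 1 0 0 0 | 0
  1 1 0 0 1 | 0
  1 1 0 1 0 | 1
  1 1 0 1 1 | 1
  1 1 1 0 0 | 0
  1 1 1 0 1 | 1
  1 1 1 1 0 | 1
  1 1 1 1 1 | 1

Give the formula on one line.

  ~c = 11110000111100001111000011110000
  (d | ~c) = 11110011111100111111001111110011
  ~a = 11111111111111110000000000000000
  ((d | ~c) & ~a) = 11110011111100110000000000000000
  (e & c) = 00000101000001010000010100000101
  (d | (e & c)) = 00110111001101110011011100110111
  (((d | ~c) & ~a) | (d | (e & c))) = 11110111111101110011011100110111

(((d | ~c) & ~a) | (d | (e & c)))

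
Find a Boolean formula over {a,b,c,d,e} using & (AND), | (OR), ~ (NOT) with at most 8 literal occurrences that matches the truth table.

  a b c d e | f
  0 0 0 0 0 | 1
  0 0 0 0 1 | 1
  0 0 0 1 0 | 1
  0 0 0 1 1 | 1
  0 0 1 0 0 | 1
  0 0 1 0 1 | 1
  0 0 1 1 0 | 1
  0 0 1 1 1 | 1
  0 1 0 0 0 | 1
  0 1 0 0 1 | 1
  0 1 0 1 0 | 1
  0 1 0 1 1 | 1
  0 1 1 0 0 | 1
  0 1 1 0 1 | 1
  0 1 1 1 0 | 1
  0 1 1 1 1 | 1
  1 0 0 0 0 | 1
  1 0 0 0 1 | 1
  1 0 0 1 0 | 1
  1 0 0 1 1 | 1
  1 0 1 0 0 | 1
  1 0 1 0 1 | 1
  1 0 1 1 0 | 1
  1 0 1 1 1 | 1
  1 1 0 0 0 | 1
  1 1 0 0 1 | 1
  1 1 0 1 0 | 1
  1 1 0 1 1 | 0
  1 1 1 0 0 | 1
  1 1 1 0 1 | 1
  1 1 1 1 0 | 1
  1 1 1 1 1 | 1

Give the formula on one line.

  ~e = 10101010101010101010101010101010
  ~b = 11111111000000001111111100000000
  (~e | ~b) = 11111111101010101111111110101010
  ~d = 11001100110011001100110011001100
  (~d | c) = 11001111110011111100111111001111
  ~a = 11111111111111110000000000000000
  ((~d | c) | ~a) = 11111111111111111100111111001111
  ((~e | ~b) | ((~d | c) | ~a)) = 11111111111111111111111111101111

((~e | ~b) | ((~d | c) | ~a))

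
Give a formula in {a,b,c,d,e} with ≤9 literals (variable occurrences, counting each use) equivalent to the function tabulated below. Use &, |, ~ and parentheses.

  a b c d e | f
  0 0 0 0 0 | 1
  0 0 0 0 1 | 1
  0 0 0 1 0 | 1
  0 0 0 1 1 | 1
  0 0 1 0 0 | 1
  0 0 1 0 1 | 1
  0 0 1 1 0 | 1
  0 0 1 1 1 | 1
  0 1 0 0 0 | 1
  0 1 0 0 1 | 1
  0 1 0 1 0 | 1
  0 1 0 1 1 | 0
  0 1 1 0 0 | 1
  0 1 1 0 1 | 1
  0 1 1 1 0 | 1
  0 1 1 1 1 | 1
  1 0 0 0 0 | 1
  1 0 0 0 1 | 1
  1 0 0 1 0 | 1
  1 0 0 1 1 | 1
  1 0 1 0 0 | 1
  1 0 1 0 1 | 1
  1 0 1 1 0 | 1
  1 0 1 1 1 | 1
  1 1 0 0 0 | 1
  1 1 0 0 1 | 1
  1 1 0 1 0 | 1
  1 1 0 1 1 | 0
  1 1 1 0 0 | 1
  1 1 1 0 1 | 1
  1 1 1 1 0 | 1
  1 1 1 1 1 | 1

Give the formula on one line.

  ~b = 11111111000000001111111100000000
  ~d = 11001100110011001100110011001100
  (~b | ~d) = 11111111110011001111111111001100
  (b & c) = 00000000000011110000000000001111
  (e | ~d) = 11011101110111011101110111011101
  ~a = 11111111111111110000000000000000
  ((e | ~d) | ~a) = 11111111111111111101110111011101
  ((b & c) & ((e | ~d) | ~a)) = 00000000000011110000000000001101
  ~e = 10101010101010101010101010101010
  (((b & c) & ((e | ~d) | ~a)) | ~e) = 10101010101011111010101010101111
  (b & (((b & c) & ((e | ~d) | ~a)) | ~e)) = 00000000101011110000000010101111
  ((~b | ~d) | (b & (((b & c) & ((e | ~d) | ~a)) | ~e))) = 11111111111011111111111111101111

((~b | ~d) | (b & (((b & c) & ((e | ~d) | ~a)) | ~e)))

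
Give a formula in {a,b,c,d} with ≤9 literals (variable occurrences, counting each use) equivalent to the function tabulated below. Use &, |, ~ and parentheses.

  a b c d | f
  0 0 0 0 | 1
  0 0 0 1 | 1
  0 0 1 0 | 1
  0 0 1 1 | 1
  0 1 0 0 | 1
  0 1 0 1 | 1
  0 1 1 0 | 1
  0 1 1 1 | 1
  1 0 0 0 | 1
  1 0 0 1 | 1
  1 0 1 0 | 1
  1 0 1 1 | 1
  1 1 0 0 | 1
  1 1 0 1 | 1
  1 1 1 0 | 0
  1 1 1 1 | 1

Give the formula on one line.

  ~c = 1100110011001100
  ~a = 1111111100000000
  (~a | d) = 1111111101010101
  (b & ~c) = 0000110000001100
  ((~a | d) | (b & ~c)) = 1111111101011101
  (~c | ((~a | d) | (b & ~c))) = 1111111111011101
  ~b = 1111000011110000
  (~b | d) = 1111010111110101
  ((~c | ((~a | d) | (b & ~c))) | (~b | d)) = 1111111111111101

((~c | ((~a | d) | (b & ~c))) | (~b | d))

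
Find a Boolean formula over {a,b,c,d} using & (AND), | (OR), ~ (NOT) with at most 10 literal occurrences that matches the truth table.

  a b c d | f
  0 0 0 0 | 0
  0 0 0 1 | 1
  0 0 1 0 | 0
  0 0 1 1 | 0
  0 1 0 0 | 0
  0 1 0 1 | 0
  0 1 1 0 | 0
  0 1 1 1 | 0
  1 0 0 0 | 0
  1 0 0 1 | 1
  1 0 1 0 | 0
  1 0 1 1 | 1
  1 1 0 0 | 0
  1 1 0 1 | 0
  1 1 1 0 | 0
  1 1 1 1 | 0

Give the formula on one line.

((((b | (~c & d)) | (d | c)) & ((a | ~c) & ~b)) & d)

  ~c = 1100110011001100
  (~c & d) = 0100010001000100
  (b | (~c & d)) = 0100111101001111
  (d | c) = 0111011101110111
  ((b | (~c & d)) | (d | c)) = 0111111101111111
  (a | ~c) = 1100110011111111
  ~b = 1111000011110000
  ((a | ~c) & ~b) = 1100000011110000
  (((b | (~c & d)) | (d | c)) & ((a | ~c) & ~b)) = 0100000001110000
  ((((b | (~c & d)) | (d | c)) & ((a | ~c) & ~b)) & d) = 0100000001010000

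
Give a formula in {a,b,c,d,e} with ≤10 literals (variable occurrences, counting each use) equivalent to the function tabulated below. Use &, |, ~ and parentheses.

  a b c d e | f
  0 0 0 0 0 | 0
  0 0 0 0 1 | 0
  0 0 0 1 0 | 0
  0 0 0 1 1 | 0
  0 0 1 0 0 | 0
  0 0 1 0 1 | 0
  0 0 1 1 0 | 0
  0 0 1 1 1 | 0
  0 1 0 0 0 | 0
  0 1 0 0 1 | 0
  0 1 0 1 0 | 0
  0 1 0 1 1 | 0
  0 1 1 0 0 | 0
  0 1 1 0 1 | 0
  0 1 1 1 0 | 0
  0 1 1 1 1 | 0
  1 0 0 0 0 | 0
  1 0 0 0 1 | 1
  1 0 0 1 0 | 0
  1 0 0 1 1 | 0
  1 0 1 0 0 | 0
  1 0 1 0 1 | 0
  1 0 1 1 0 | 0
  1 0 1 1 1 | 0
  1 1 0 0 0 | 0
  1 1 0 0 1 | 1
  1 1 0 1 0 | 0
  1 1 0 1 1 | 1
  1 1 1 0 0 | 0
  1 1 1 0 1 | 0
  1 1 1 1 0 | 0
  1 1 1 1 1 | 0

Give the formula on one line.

  ~c = 11110000111100001111000011110000
  (~c & e) = 01010000010100000101000001010000
  ((~c & e) & a) = 00000000000000000101000001010000
  (b & ~c) = 00000000111100000000000011110000
  ~d = 11001100110011001100110011001100
  ((b & ~c) | ~d) = 11001100111111001100110011111100
  (c | ((b & ~c) | ~d)) = 11001111111111111100111111111111
  (((~c & e) & a) & (c | ((b & ~c) | ~d))) = 00000000000000000100000001010000

(((~c & e) & a) & (c | ((b & ~c) | ~d)))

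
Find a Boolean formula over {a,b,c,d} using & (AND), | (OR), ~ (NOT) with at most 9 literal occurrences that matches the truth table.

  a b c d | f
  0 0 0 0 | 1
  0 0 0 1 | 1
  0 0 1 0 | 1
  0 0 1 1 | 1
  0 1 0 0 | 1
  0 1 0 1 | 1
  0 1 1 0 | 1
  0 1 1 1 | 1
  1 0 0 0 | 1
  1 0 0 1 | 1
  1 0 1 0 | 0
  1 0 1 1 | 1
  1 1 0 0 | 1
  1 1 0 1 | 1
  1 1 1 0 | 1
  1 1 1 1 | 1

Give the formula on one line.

(((b | (((d | ~c) | ~a) & a)) | (~a & ~d)) | ~a)

  ~c = 1100110011001100
  (d | ~c) = 1101110111011101
  ~a = 1111111100000000
  ((d | ~c) | ~a) = 1111111111011101
  (((d | ~c) | ~a) & a) = 0000000011011101
  (b | (((d | ~c) | ~a) & a)) = 0000111111011111
  ~d = 1010101010101010
  (~a & ~d) = 1010101000000000
  ((b | (((d | ~c) | ~a) & a)) | (~a & ~d)) = 1010111111011111
  (((b | (((d | ~c) | ~a) & a)) | (~a & ~d)) | ~a) = 1111111111011111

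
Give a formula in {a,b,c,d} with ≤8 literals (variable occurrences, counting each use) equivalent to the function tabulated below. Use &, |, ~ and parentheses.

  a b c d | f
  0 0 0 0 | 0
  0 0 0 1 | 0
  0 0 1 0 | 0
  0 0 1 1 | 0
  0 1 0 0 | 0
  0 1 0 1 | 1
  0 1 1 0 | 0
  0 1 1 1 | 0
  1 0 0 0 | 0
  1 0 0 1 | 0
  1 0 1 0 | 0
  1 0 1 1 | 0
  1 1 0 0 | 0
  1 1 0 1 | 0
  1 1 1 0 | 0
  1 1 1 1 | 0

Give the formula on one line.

(d & ((~a & b) & (((~b & d) | (~c & d)) | ~d)))

  ~a = 1111111100000000
  (~a & b) = 0000111100000000
  ~b = 1111000011110000
  (~b & d) = 0101000001010000
  ~c = 1100110011001100
  (~c & d) = 0100010001000100
  ((~b & d) | (~c & d)) = 0101010001010100
  ~d = 1010101010101010
  (((~b & d) | (~c & d)) | ~d) = 1111111011111110
  ((~a & b) & (((~b & d) | (~c & d)) | ~d)) = 0000111000000000
  (d & ((~a & b) & (((~b & d) | (~c & d)) | ~d))) = 0000010000000000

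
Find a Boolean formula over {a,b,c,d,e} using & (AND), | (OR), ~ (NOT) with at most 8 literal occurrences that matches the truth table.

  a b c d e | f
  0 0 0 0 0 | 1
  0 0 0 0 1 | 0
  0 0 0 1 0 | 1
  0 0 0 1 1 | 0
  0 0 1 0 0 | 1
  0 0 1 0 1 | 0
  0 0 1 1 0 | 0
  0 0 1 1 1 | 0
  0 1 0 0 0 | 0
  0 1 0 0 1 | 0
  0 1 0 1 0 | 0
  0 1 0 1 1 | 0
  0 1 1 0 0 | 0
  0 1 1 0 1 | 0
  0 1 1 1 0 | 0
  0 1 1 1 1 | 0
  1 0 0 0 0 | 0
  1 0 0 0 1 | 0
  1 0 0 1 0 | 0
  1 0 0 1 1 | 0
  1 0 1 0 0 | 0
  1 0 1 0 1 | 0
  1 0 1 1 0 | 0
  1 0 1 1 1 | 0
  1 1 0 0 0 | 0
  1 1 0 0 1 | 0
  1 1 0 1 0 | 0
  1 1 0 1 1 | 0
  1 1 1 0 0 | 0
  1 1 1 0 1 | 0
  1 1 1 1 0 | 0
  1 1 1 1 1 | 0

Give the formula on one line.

  ~a = 11111111111111110000000000000000
  ~e = 10101010101010101010101010101010
  ~b = 11111111000000001111111100000000
  ~c = 11110000111100001111000011110000
  (d & ~c) = 00110000001100000011000000110000
  ~d = 11001100110011001100110011001100
  ((d & ~c) | ~d) = 11111100111111001111110011111100
  (~b & ((d & ~c) | ~d)) = 11111100000000001111110000000000
  (~e & (~b & ((d & ~c) | ~d))) = 10101000000000001010100000000000
  (~a & (~e & (~b & ((d & ~c) | ~d)))) = 10101000000000000000000000000000

(~a & (~e & (~b & ((d & ~c) | ~d))))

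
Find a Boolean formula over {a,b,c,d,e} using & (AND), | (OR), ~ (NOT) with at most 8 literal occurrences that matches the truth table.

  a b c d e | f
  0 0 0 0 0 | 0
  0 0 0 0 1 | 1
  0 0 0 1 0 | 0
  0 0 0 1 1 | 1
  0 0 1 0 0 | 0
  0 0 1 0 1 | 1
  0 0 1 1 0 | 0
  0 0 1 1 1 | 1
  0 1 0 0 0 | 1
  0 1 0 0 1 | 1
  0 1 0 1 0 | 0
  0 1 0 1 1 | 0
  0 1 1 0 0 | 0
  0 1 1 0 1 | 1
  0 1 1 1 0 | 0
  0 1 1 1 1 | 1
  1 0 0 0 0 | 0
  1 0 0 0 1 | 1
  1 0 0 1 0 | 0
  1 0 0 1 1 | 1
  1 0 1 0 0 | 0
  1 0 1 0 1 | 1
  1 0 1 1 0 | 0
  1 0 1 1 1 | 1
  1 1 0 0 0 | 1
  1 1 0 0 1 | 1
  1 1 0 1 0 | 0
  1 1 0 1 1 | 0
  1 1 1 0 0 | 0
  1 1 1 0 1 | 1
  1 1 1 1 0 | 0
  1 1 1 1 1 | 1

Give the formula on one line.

(((e & ~b) | ((~d | c) & b)) & (e | ~c))

  ~b = 11111111000000001111111100000000
  (e & ~b) = 01010101000000000101010100000000
  ~d = 11001100110011001100110011001100
  (~d | c) = 11001111110011111100111111001111
  ((~d | c) & b) = 00000000110011110000000011001111
  ((e & ~b) | ((~d | c) & b)) = 01010101110011110101010111001111
  ~c = 11110000111100001111000011110000
  (e | ~c) = 11110101111101011111010111110101
  (((e & ~b) | ((~d | c) & b)) & (e | ~c)) = 01010101110001010101010111000101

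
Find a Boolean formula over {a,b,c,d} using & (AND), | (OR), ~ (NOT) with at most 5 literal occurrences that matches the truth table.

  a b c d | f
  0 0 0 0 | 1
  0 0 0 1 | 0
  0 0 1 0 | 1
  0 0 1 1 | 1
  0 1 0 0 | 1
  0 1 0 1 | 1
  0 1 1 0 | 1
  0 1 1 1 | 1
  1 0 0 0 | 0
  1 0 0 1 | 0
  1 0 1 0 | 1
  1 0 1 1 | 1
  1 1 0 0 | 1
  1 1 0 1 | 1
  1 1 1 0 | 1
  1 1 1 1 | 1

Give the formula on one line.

  ~a = 1111111100000000
  ~d = 1010101010101010
  (~a & ~d) = 1010101000000000
  ((~a & ~d) | c) = 1011101100110011
  (((~a & ~d) | c) | b) = 1011111100111111

(((~a & ~d) | c) | b)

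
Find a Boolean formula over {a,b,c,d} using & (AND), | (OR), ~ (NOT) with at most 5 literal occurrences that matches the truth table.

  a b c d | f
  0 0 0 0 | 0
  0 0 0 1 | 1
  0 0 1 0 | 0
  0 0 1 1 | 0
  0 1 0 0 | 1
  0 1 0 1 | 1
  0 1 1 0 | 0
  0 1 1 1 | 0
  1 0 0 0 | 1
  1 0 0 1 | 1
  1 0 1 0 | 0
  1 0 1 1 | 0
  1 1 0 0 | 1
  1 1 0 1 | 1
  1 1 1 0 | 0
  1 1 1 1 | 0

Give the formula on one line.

(~c & (b | (a | d)))

  ~c = 1100110011001100
  (a | d) = 0101010111111111
  (b | (a | d)) = 0101111111111111
  (~c & (b | (a | d))) = 0100110011001100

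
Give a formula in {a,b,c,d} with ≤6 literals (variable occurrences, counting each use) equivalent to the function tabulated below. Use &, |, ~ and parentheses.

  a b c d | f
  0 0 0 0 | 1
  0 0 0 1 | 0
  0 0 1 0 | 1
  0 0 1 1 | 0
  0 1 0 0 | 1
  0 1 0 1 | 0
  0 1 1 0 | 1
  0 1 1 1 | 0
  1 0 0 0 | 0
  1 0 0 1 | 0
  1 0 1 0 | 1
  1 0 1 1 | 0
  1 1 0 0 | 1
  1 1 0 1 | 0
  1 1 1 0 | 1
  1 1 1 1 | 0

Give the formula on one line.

(~d & ((b | c) | ((~c & ~a) & ~b)))

  ~d = 1010101010101010
  (b | c) = 0011111100111111
  ~c = 1100110011001100
  ~a = 1111111100000000
  (~c & ~a) = 1100110000000000
  ~b = 1111000011110000
  ((~c & ~a) & ~b) = 1100000000000000
  ((b | c) | ((~c & ~a) & ~b)) = 1111111100111111
  (~d & ((b | c) | ((~c & ~a) & ~b))) = 1010101000101010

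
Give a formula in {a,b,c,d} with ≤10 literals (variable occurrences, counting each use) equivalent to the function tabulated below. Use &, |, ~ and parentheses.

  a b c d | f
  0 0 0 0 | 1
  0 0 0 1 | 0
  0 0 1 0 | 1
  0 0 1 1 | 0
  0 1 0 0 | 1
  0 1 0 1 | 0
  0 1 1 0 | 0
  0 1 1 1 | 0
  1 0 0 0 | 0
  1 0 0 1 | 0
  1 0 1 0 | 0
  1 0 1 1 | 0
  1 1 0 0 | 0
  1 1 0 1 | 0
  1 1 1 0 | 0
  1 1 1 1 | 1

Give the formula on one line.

((d & ((c & a) & b)) | ((~c | ~b) & (~d & ~a)))

  (c & a) = 0000000000110011
  ((c & a) & b) = 0000000000000011
  (d & ((c & a) & b)) = 0000000000000001
  ~c = 1100110011001100
  ~b = 1111000011110000
  (~c | ~b) = 1111110011111100
  ~d = 1010101010101010
  ~a = 1111111100000000
  (~d & ~a) = 1010101000000000
  ((~c | ~b) & (~d & ~a)) = 1010100000000000
  ((d & ((c & a) & b)) | ((~c | ~b) & (~d & ~a))) = 1010100000000001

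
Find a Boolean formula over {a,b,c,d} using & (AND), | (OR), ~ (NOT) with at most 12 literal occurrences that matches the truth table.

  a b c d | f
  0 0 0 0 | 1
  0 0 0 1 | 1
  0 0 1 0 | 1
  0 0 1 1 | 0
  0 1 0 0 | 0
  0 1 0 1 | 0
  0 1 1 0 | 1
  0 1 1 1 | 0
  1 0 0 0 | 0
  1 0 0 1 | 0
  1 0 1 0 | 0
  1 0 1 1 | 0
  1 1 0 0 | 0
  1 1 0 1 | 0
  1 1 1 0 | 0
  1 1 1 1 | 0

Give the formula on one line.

((~a & ((~b | c) & (~d | ~a))) & ((~d | ~c) & (~d | ~a)))

  ~a = 1111111100000000
  ~b = 1111000011110000
  (~b | c) = 1111001111110011
  ~d = 1010101010101010
  (~d | ~a) = 1111111110101010
  ((~b | c) & (~d | ~a)) = 1111001110100010
  (~a & ((~b | c) & (~d | ~a))) = 1111001100000000
  ~c = 1100110011001100
  (~d | ~c) = 1110111011101110
  ((~d | ~c) & (~d | ~a)) = 1110111010101010
  ((~a & ((~b | c) & (~d | ~a))) & ((~d | ~c) & (~d | ~a))) = 1110001000000000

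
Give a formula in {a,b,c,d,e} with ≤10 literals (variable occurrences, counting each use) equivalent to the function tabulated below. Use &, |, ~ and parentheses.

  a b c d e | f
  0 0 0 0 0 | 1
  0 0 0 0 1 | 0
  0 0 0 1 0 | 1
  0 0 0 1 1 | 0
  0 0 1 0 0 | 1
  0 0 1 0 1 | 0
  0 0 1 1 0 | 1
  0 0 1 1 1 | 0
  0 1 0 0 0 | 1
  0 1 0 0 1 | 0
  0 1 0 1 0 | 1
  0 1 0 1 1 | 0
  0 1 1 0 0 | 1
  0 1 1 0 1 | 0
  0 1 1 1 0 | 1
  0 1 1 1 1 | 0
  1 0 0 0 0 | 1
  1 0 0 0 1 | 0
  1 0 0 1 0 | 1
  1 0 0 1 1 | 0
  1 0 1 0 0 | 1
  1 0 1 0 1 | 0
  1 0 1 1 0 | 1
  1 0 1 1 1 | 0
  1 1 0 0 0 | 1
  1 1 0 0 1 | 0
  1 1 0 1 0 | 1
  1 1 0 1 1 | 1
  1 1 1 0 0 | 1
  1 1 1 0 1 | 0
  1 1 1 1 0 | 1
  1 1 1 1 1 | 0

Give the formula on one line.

  ~e = 10101010101010101010101010101010
  ~c = 11110000111100001111000011110000
  (d & ~c) = 00110000001100000011000000110000
  ~b = 11111111000000001111111100000000
  (~e | b) = 10101010111111111010101011111111
  (~b & (~e | b)) = 10101010000000001010101000000000
  ((~b & (~e | b)) | b) = 10101010111111111010101011111111
  (a & ((~b & (~e | b)) | b)) = 00000000000000001010101011111111
  ((d & ~c) & (a & ((~b & (~e | b)) | b))) = 00000000000000000010000000110000
  (~e | ((d & ~c) & (a & ((~b & (~e | b)) | b)))) = 10101010101010101010101010111010

(~e | ((d & ~c) & (a & ((~b & (~e | b)) | b))))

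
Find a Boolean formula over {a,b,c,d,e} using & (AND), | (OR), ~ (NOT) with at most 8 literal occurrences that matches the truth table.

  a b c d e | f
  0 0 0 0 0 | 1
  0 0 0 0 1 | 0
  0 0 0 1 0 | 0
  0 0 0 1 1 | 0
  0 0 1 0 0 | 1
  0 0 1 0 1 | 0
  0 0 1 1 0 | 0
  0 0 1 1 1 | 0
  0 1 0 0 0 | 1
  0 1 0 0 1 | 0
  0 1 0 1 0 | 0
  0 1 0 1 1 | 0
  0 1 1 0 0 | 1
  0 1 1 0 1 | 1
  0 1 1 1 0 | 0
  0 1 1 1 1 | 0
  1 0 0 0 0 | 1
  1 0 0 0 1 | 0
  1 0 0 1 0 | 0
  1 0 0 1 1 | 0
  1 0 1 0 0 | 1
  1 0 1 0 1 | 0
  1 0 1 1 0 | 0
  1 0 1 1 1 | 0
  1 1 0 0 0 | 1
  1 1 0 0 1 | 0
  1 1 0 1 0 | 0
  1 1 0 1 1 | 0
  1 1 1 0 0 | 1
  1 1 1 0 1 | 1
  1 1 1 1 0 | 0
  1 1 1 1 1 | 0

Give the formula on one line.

  ~d = 11001100110011001100110011001100
  ~e = 10101010101010101010101010101010
  (b & c) = 00000000000011110000000000001111
  (~e | (b & c)) = 10101010101011111010101010101111
  (d | (~e | (b & c))) = 10111011101111111011101110111111
  (~d & (d | (~e | (b & c)))) = 10001000100011001000100010001100

(~d & (d | (~e | (b & c))))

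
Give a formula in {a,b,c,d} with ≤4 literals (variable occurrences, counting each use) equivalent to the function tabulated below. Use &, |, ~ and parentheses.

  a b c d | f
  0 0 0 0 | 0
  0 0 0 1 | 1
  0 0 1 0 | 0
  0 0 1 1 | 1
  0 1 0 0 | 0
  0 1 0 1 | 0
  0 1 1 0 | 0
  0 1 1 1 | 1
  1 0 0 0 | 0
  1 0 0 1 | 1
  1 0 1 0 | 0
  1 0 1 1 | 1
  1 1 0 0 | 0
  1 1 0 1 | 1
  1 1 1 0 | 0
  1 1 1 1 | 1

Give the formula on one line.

  ~b = 1111000011110000
  (c | ~b) = 1111001111110011
  ((c | ~b) | a) = 1111001111111111
  (((c | ~b) | a) & d) = 0101000101010101

(((c | ~b) | a) & d)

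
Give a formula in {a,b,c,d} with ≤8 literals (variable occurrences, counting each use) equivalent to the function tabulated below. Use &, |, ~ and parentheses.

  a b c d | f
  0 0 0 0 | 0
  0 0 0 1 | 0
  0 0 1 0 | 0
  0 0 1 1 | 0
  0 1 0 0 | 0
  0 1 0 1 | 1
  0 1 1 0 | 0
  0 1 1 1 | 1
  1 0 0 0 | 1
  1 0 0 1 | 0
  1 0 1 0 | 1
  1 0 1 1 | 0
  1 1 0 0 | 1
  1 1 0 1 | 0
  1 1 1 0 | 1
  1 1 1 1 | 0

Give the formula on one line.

((~d | ~a) & ((d & b) | a))

  ~d = 1010101010101010
  ~a = 1111111100000000
  (~d | ~a) = 1111111110101010
  (d & b) = 0000010100000101
  ((d & b) | a) = 0000010111111111
  ((~d | ~a) & ((d & b) | a)) = 0000010110101010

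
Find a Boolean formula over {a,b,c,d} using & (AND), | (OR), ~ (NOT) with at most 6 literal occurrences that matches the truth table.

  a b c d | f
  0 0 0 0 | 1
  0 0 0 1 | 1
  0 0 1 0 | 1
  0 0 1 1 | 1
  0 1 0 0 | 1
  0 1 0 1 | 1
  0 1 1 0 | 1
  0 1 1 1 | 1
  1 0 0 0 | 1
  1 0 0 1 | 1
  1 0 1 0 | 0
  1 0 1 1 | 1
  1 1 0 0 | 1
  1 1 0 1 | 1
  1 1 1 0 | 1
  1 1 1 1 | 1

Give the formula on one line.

(((~c | b) | d) | ~a)

  ~c = 1100110011001100
  (~c | b) = 1100111111001111
  ((~c | b) | d) = 1101111111011111
  ~a = 1111111100000000
  (((~c | b) | d) | ~a) = 1111111111011111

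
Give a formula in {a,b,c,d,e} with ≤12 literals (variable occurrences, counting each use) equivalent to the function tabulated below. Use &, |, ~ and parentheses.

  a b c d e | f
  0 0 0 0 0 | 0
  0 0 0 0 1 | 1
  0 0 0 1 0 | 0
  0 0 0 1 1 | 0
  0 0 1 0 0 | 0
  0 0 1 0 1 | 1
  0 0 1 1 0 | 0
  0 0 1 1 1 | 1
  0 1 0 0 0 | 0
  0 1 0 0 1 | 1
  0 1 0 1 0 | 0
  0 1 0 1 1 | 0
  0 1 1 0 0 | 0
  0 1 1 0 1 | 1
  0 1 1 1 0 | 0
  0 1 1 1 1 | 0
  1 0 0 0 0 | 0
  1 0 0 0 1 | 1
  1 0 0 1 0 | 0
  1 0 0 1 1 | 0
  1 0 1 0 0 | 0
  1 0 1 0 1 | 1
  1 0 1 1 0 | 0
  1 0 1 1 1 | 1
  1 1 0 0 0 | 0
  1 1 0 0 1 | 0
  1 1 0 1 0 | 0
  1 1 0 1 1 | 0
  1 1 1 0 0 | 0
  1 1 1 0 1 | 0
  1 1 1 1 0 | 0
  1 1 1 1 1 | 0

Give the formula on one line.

  ~b = 11111111000000001111111100000000
  ~a = 11111111111111110000000000000000
  (~b | ~a) = 11111111111111111111111100000000
  ~d = 11001100110011001100110011001100
  ((~b | ~a) & ~d) = 11001100110011001100110000000000
  (e & ((~b | ~a) & ~d)) = 01000100010001000100010000000000
  (~b & e) = 01010101000000000101010100000000
  ~c = 11110000111100001111000011110000
  ((~b & e) | ~c) = 11110101111100001111010111110000
  (c & d) = 00000011000000110000001100000011
  (((~b & e) | ~c) & (c & d)) = 00000001000000000000000100000000
  ((e & ((~b | ~a) & ~d)) | (((~b & e) | ~c) & (c & d))) = 01000101010001000100010100000000

((e & ((~b | ~a) & ~d)) | (((~b & e) | ~c) & (c & d)))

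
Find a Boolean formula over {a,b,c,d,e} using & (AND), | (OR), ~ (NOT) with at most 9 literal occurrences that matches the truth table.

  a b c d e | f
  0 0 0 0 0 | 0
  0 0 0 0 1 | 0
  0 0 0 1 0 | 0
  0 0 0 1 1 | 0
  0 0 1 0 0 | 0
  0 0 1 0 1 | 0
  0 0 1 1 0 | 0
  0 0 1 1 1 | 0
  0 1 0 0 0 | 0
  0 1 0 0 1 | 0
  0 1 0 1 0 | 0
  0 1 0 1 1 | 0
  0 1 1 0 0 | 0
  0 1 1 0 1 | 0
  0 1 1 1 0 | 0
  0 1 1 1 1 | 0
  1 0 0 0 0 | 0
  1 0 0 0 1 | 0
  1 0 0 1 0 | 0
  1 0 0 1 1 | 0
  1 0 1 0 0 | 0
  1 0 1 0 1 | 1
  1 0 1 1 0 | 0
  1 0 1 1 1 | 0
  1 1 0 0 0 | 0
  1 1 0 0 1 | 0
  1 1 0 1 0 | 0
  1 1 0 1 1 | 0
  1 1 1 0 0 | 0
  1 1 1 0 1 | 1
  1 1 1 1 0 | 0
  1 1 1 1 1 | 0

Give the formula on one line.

((e & ~d) & ((d & (b & a)) | (c & a)))

  ~d = 11001100110011001100110011001100
  (e & ~d) = 01000100010001000100010001000100
  (b & a) = 00000000000000000000000011111111
  (d & (b & a)) = 00000000000000000000000000110011
  (c & a) = 00000000000000000000111100001111
  ((d & (b & a)) | (c & a)) = 00000000000000000000111100111111
  ((e & ~d) & ((d & (b & a)) | (c & a))) = 00000000000000000000010000000100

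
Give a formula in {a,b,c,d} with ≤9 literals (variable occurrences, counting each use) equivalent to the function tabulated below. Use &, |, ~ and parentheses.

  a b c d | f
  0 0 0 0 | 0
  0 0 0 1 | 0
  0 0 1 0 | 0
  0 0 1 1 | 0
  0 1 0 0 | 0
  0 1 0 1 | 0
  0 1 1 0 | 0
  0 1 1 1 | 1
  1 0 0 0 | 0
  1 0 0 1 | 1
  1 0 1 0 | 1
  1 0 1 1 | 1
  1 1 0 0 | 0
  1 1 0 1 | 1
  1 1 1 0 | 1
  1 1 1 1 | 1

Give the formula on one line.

((a | (b & (~a & d))) & ((d & a) | c))

  ~a = 1111111100000000
  (~a & d) = 0101010100000000
  (b & (~a & d)) = 0000010100000000
  (a | (b & (~a & d))) = 0000010111111111
  (d & a) = 0000000001010101
  ((d & a) | c) = 0011001101110111
  ((a | (b & (~a & d))) & ((d & a) | c)) = 0000000101110111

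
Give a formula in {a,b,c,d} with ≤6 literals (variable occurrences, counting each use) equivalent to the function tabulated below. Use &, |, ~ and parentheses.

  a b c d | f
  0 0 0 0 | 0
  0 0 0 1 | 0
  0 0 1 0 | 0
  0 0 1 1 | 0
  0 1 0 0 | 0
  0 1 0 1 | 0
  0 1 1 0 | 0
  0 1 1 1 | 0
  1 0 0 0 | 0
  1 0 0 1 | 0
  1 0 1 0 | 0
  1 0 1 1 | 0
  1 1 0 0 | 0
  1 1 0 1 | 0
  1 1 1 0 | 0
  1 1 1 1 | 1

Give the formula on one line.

  ~c = 1100110011001100
  (d | ~c) = 1101110111011101
  ((d | ~c) & b) = 0000110100001101
  (((d | ~c) & b) & c) = 0000000100000001
  (b & a) = 0000000000001111
  ((((d | ~c) & b) & c) & (b & a)) = 0000000000000001

((((d | ~c) & b) & c) & (b & a))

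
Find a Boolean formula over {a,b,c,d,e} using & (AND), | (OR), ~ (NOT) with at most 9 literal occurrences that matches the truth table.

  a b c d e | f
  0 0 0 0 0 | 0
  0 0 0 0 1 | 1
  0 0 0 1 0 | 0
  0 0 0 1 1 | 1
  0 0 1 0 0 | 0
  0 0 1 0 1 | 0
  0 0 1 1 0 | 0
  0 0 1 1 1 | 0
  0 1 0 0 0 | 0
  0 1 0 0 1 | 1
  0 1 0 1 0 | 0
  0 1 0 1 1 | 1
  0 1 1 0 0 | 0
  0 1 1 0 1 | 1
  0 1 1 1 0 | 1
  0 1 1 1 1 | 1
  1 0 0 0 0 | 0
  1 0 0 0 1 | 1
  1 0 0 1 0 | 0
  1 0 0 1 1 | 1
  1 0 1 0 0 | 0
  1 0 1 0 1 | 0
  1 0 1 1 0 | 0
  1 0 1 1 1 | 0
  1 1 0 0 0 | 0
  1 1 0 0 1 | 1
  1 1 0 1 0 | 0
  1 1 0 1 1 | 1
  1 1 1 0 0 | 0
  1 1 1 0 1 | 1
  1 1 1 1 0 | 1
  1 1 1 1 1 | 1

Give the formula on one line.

(((b | ~c) & (e | c)) & ((c & d) | e))

  ~c = 11110000111100001111000011110000
  (b | ~c) = 11110000111111111111000011111111
  (e | c) = 01011111010111110101111101011111
  ((b | ~c) & (e | c)) = 01010000010111110101000001011111
  (c & d) = 00000011000000110000001100000011
  ((c & d) | e) = 01010111010101110101011101010111
  (((b | ~c) & (e | c)) & ((c & d) | e)) = 01010000010101110101000001010111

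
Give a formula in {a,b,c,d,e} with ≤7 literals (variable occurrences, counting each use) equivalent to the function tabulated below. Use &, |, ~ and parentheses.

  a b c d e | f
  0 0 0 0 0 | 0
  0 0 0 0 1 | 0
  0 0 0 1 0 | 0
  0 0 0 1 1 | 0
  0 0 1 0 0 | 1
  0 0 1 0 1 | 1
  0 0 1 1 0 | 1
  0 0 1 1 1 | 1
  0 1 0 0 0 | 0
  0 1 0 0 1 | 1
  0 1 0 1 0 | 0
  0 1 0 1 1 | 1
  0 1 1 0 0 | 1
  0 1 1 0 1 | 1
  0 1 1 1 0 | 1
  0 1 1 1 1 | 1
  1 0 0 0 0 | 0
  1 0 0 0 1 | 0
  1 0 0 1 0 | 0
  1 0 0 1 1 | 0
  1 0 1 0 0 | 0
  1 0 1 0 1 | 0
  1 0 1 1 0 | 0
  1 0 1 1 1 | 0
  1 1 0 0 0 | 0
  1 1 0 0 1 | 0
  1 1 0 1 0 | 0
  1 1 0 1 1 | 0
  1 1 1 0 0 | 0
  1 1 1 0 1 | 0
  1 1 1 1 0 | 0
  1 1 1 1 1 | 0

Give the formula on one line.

  ~a = 11111111111111110000000000000000
  (b & e) = 00000000010101010000000001010101
  ((b & e) | c) = 00001111010111110000111101011111
  (~a & ((b & e) | c)) = 00001111010111110000000000000000

(~a & ((b & e) | c))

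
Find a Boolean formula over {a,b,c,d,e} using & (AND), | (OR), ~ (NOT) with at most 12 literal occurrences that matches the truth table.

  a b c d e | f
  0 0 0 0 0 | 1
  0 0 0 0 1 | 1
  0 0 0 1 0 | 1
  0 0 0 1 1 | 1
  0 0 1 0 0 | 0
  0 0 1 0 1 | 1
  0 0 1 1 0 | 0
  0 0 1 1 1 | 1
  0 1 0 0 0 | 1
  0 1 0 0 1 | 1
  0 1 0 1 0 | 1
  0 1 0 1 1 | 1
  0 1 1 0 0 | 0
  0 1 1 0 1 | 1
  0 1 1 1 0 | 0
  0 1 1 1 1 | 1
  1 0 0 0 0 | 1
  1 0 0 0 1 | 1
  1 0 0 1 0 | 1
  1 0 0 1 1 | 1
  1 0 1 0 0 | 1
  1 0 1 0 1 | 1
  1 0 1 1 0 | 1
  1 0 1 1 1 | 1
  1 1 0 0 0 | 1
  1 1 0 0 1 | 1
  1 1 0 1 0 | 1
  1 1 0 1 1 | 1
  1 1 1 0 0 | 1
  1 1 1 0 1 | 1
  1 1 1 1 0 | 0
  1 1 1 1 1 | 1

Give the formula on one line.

  ~b = 11111111000000001111111100000000
  (c & a) = 00000000000000000000111100001111
  (~b & (c & a)) = 00000000000000000000111100000000
  ~c = 11110000111100001111000011110000
  (~c | e) = 11110101111101011111010111110101
  ((~b & (c & a)) | (~c | e)) = 11110101111101011111111111110101
  ~d = 11001100110011001100110011001100
  (a | (~c | e)) = 11110101111101011111111111111111
  (~d & (a | (~c | e))) = 11000100110001001100110011001100
  (((~b & (c & a)) | (~c | e)) | (~d & (a | (~c | e)))) = 11110101111101011111111111111101

(((~b & (c & a)) | (~c | e)) | (~d & (a | (~c | e))))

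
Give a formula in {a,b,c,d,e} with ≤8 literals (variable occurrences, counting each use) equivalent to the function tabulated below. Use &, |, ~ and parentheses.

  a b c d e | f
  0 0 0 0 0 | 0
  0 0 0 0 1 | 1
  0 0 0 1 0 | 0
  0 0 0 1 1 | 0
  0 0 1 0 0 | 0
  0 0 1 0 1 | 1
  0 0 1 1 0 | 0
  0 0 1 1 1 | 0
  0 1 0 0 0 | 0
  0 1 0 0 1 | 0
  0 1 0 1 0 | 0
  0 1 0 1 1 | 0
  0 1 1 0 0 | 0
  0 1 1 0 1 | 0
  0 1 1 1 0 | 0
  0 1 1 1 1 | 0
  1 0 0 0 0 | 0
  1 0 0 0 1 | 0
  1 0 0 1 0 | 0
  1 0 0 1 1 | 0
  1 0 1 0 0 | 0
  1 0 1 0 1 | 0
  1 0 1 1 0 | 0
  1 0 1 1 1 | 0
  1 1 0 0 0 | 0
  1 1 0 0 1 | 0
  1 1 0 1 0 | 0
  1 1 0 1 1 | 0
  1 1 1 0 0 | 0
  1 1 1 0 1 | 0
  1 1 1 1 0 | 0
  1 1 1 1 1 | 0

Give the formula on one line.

(((~b & ~a) & ~d) & ((~e & b) | (d | e)))

  ~b = 11111111000000001111111100000000
  ~a = 11111111111111110000000000000000
  (~b & ~a) = 11111111000000000000000000000000
  ~d = 11001100110011001100110011001100
  ((~b & ~a) & ~d) = 11001100000000000000000000000000
  ~e = 10101010101010101010101010101010
  (~e & b) = 00000000101010100000000010101010
  (d | e) = 01110111011101110111011101110111
  ((~e & b) | (d | e)) = 01110111111111110111011111111111
  (((~b & ~a) & ~d) & ((~e & b) | (d | e))) = 01000100000000000000000000000000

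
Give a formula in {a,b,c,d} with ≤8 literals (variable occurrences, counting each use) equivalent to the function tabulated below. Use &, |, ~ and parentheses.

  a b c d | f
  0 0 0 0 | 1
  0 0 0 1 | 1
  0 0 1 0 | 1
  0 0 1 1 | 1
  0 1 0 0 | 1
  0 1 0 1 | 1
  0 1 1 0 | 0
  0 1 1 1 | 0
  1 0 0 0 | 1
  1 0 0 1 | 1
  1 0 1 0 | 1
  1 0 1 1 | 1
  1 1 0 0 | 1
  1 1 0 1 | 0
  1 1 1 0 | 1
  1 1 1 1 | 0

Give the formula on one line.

(((a | ~c) & (b & ~a)) | ((a & ~d) | ~b))

  ~c = 1100110011001100
  (a | ~c) = 1100110011111111
  ~a = 1111111100000000
  (b & ~a) = 0000111100000000
  ((a | ~c) & (b & ~a)) = 0000110000000000
  ~d = 1010101010101010
  (a & ~d) = 0000000010101010
  ~b = 1111000011110000
  ((a & ~d) | ~b) = 1111000011111010
  (((a | ~c) & (b & ~a)) | ((a & ~d) | ~b)) = 1111110011111010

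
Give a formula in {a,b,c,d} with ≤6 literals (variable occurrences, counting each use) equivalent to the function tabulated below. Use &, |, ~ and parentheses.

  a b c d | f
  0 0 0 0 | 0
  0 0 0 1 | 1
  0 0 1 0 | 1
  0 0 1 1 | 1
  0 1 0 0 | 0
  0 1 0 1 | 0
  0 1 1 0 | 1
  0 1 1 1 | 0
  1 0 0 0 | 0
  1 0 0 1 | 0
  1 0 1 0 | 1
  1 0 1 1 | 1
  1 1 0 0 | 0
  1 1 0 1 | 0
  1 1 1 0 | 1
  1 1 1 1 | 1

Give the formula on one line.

(((~d | a) & c) | ((~a & d) & ~b))

  ~d = 1010101010101010
  (~d | a) = 1010101011111111
  ((~d | a) & c) = 0010001000110011
  ~a = 1111111100000000
  (~a & d) = 0101010100000000
  ~b = 1111000011110000
  ((~a & d) & ~b) = 0101000000000000
  (((~d | a) & c) | ((~a & d) & ~b)) = 0111001000110011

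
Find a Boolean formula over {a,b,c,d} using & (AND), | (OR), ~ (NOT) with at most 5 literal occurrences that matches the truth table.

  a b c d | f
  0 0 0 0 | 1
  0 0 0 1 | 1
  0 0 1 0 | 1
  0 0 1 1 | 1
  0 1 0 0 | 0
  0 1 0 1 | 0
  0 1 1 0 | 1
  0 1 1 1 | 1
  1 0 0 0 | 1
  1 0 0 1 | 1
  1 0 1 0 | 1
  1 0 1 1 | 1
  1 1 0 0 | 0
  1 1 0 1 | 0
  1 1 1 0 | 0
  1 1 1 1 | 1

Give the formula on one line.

(~b | (c & ((~a | d) | ~b)))

  ~b = 1111000011110000
  ~a = 1111111100000000
  (~a | d) = 1111111101010101
  ((~a | d) | ~b) = 1111111111110101
  (c & ((~a | d) | ~b)) = 0011001100110001
  (~b | (c & ((~a | d) | ~b))) = 1111001111110001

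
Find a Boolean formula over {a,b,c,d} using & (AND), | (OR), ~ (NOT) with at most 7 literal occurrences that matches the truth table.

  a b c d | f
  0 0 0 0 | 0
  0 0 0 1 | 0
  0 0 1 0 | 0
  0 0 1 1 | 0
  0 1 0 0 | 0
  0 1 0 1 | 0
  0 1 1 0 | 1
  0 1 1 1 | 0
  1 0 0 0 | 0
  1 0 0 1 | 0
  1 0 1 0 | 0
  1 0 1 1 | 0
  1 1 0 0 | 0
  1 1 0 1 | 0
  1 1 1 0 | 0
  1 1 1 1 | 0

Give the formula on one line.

((c & b) & ((~b | ~a) & ~d))

  (c & b) = 0000001100000011
  ~b = 1111000011110000
  ~a = 1111111100000000
  (~b | ~a) = 1111111111110000
  ~d = 1010101010101010
  ((~b | ~a) & ~d) = 1010101010100000
  ((c & b) & ((~b | ~a) & ~d)) = 0000001000000000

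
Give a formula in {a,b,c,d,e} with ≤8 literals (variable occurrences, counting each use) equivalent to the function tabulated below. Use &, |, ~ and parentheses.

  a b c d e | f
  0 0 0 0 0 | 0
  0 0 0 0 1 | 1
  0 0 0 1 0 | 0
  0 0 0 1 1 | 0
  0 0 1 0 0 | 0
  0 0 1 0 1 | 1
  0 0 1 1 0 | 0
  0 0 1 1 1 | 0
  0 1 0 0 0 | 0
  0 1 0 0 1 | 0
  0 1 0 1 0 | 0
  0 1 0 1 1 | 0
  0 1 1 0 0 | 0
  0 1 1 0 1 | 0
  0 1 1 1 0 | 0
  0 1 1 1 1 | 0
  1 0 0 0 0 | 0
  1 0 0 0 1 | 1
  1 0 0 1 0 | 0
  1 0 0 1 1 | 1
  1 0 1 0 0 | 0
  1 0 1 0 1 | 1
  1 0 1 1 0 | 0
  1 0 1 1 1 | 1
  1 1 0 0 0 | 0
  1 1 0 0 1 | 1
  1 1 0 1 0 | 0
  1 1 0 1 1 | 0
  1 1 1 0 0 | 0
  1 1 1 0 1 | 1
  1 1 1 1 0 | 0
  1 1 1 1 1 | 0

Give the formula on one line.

((~d | a) & (e & ((a & ~d) | ~b)))

  ~d = 11001100110011001100110011001100
  (~d | a) = 11001100110011001111111111111111
  (a & ~d) = 00000000000000001100110011001100
  ~b = 11111111000000001111111100000000
  ((a & ~d) | ~b) = 11111111000000001111111111001100
  (e & ((a & ~d) | ~b)) = 01010101000000000101010101000100
  ((~d | a) & (e & ((a & ~d) | ~b))) = 01000100000000000101010101000100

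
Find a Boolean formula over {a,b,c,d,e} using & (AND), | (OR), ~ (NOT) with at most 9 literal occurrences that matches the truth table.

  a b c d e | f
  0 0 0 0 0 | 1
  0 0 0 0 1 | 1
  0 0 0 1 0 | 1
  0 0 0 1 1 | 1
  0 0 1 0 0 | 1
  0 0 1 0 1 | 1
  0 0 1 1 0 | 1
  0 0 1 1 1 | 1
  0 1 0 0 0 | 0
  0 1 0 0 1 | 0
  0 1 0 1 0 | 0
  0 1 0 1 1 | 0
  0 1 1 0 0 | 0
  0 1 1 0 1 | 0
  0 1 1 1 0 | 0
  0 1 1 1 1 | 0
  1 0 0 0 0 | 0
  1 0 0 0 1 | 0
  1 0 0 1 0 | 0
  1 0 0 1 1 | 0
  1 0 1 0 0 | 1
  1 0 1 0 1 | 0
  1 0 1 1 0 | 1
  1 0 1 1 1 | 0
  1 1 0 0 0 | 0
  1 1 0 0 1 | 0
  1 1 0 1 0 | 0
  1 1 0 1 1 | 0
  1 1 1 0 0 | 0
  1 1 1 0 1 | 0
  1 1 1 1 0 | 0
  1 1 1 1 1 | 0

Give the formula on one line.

((((b | c) & ~e) & (~e & ~b)) | (~b & ~a))

  (b | c) = 00001111111111110000111111111111
  ~e = 10101010101010101010101010101010
  ((b | c) & ~e) = 00001010101010100000101010101010
  ~b = 11111111000000001111111100000000
  (~e & ~b) = 10101010000000001010101000000000
  (((b | c) & ~e) & (~e & ~b)) = 00001010000000000000101000000000
  ~a = 11111111111111110000000000000000
  (~b & ~a) = 11111111000000000000000000000000
  ((((b | c) & ~e) & (~e & ~b)) | (~b & ~a)) = 11111111000000000000101000000000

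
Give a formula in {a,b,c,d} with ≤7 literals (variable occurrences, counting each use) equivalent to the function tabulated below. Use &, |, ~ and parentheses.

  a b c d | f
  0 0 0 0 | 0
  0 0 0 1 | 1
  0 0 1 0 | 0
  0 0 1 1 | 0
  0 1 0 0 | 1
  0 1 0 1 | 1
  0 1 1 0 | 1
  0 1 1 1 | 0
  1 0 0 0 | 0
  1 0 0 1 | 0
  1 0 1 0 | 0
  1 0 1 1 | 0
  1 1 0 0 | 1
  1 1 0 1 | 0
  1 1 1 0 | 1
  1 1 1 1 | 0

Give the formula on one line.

((~d & b) | ((~a | (c | ~d)) & (d & ~c)))

  ~d = 1010101010101010
  (~d & b) = 0000101000001010
  ~a = 1111111100000000
  (c | ~d) = 1011101110111011
  (~a | (c | ~d)) = 1111111110111011
  ~c = 1100110011001100
  (d & ~c) = 0100010001000100
  ((~a | (c | ~d)) & (d & ~c)) = 0100010000000000
  ((~d & b) | ((~a | (c | ~d)) & (d & ~c))) = 0100111000001010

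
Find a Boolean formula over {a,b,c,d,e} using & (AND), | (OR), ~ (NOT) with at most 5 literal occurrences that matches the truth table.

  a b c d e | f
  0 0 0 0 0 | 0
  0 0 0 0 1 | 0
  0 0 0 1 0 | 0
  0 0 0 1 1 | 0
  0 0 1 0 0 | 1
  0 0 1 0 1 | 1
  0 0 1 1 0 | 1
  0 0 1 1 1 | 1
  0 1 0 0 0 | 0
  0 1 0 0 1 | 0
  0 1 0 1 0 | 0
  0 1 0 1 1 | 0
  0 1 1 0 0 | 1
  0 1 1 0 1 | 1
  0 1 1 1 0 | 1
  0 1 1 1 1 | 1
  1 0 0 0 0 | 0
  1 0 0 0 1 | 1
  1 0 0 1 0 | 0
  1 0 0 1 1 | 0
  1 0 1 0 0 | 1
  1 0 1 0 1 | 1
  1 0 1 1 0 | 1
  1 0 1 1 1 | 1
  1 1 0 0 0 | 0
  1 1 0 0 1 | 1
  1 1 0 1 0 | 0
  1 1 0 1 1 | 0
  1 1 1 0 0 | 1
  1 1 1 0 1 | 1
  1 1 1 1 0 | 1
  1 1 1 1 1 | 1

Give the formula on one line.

(c | ((e & ~d) & a))

  ~d = 11001100110011001100110011001100
  (e & ~d) = 01000100010001000100010001000100
  ((e & ~d) & a) = 00000000000000000100010001000100
  (c | ((e & ~d) & a)) = 00001111000011110100111101001111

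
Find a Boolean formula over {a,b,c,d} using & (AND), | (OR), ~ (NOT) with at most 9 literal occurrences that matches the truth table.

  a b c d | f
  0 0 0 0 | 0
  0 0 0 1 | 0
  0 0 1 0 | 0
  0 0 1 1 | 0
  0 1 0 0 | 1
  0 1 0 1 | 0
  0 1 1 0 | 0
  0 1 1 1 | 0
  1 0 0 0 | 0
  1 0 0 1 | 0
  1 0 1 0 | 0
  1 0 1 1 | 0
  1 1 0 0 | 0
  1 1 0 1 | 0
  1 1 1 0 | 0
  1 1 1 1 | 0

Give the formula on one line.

(((~c | a) & (~d & ~a)) & (c | b))

  ~c = 1100110011001100
  (~c | a) = 1100110011111111
  ~d = 1010101010101010
  ~a = 1111111100000000
  (~d & ~a) = 1010101000000000
  ((~c | a) & (~d & ~a)) = 1000100000000000
  (c | b) = 0011111100111111
  (((~c | a) & (~d & ~a)) & (c | b)) = 0000100000000000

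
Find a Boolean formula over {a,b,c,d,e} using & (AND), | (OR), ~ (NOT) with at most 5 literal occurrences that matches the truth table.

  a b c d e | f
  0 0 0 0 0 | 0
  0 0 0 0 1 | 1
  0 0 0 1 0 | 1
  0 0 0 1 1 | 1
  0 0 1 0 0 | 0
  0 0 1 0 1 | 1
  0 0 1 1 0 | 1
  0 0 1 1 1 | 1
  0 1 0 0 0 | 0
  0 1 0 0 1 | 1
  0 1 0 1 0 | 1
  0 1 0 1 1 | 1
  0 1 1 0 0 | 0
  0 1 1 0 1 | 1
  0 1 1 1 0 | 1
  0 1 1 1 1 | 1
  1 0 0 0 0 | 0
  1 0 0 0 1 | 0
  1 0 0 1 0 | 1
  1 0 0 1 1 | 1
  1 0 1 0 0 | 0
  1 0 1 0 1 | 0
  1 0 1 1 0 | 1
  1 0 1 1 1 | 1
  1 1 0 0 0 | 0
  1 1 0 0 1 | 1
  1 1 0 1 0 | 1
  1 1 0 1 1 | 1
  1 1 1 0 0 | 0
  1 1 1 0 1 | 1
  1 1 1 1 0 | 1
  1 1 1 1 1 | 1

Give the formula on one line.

((b & e) | ((~a & e) | d))

  (b & e) = 00000000010101010000000001010101
  ~a = 11111111111111110000000000000000
  (~a & e) = 01010101010101010000000000000000
  ((~a & e) | d) = 01110111011101110011001100110011
  ((b & e) | ((~a & e) | d)) = 01110111011101110011001101110111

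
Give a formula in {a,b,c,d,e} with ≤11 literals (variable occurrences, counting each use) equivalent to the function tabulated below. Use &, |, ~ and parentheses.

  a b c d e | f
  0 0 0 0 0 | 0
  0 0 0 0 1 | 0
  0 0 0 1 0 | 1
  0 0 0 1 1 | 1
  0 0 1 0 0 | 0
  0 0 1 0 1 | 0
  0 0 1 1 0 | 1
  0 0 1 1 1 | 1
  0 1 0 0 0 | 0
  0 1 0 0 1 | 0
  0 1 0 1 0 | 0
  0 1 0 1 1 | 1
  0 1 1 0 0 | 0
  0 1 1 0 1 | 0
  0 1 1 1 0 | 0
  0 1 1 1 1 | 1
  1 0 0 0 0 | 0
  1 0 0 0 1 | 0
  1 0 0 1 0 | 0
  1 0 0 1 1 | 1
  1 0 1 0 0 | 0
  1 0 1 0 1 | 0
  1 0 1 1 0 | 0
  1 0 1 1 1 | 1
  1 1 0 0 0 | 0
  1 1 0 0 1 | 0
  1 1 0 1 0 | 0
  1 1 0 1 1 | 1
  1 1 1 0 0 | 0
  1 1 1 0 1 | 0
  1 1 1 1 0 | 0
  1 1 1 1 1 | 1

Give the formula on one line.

((d & (e | ~a)) & ((~b | (a & e)) | (e & b)))

  ~a = 11111111111111110000000000000000
  (e | ~a) = 11111111111111110101010101010101
  (d & (e | ~a)) = 00110011001100110001000100010001
  ~b = 11111111000000001111111100000000
  (a & e) = 00000000000000000101010101010101
  (~b | (a & e)) = 11111111000000001111111101010101
  (e & b) = 00000000010101010000000001010101
  ((~b | (a & e)) | (e & b)) = 11111111010101011111111101010101
  ((d & (e | ~a)) & ((~b | (a & e)) | (e & b))) = 00110011000100010001000100010001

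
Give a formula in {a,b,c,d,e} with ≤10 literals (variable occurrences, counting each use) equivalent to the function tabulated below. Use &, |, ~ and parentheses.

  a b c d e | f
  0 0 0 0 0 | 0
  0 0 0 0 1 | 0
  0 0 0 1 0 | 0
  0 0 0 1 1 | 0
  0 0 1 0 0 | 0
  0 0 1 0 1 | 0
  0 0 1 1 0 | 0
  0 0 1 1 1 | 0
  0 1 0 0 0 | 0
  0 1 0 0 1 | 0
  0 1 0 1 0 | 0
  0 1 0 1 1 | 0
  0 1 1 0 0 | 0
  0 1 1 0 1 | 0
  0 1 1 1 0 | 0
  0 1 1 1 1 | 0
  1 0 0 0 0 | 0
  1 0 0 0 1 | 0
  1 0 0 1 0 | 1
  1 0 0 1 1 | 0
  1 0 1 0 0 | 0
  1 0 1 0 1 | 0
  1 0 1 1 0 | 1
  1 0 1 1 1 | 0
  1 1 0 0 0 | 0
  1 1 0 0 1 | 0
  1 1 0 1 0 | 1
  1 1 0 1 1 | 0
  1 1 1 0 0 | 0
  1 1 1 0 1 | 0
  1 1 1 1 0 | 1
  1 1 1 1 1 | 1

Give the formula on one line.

  ~e = 10101010101010101010101010101010
  (a & ~e) = 00000000000000001010101010101010
  (c & b) = 00000000000011110000000000001111
  ((a & ~e) | (c & b)) = 00000000000011111010101010101111
  (a & d) = 00000000000000000011001100110011
  ~c = 11110000111100001111000011110000
  (~c & e) = 01010000010100000101000001010000
  ((a & d) | (~c & e)) = 01010000010100000111001101110011
  (((a & ~e) | (c & b)) & ((a & d) | (~c & e))) = 00000000000000000010001000100011

(((a & ~e) | (c & b)) & ((a & d) | (~c & e)))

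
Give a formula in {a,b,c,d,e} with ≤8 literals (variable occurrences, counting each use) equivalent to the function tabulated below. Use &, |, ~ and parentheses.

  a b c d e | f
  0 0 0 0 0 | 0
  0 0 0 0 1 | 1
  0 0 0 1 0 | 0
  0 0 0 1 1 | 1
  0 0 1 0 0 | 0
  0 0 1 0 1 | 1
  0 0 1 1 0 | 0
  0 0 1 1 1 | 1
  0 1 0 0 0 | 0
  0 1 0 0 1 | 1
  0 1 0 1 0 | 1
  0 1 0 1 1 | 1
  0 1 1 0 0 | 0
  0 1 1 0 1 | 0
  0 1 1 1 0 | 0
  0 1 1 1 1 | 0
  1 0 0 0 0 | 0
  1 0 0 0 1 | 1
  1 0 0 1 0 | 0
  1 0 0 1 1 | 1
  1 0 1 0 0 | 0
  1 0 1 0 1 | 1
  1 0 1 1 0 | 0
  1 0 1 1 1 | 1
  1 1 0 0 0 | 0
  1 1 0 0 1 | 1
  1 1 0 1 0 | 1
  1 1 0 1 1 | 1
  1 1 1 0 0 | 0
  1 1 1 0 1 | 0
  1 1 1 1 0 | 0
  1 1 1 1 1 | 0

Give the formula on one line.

  ~b = 11111111000000001111111100000000
  (e & ~b) = 01010101000000000101010100000000
  (e | d) = 01110111011101110111011101110111
  ~c = 11110000111100001111000011110000
  ((e | d) & ~c) = 01110000011100000111000001110000
  (((e | d) & ~c) & b) = 00000000011100000000000001110000
  ((e & ~b) | (((e | d) & ~c) & b)) = 01010101011100000101010101110000

((e & ~b) | (((e | d) & ~c) & b))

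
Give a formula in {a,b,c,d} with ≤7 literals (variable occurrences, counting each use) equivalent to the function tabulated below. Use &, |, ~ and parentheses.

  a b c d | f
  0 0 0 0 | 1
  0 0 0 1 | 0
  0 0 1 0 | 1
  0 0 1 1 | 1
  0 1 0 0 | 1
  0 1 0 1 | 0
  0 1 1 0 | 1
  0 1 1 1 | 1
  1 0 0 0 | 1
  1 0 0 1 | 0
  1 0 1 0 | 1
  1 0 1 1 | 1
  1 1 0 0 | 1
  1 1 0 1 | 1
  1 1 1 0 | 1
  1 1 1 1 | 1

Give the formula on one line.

(((c | (a | ~d)) & (b | ~d)) | c)

  ~d = 1010101010101010
  (a | ~d) = 1010101011111111
  (c | (a | ~d)) = 1011101111111111
  (b | ~d) = 1010111110101111
  ((c | (a | ~d)) & (b | ~d)) = 1010101110101111
  (((c | (a | ~d)) & (b | ~d)) | c) = 1011101110111111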